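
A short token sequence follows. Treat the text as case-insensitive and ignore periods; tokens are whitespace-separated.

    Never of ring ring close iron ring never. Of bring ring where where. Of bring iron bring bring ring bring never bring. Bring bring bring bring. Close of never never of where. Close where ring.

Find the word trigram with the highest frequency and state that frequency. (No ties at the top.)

"bring bring bring", 3 times

Trigram frequencies (highest first):
  bring bring bring: 3
  never of ring: 1
  of ring ring: 1
  ring ring close: 1
  ring close iron: 1
  close iron ring: 1
  … (25 more, each ≤ 1)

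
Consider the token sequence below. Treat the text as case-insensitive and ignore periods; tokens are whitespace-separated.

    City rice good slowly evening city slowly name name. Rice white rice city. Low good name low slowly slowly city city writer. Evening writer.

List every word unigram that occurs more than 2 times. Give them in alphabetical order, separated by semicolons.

city; name; rice; slowly

Unigram counts meeting the condition (more than 2 times):
  city: 5
  name: 3
  rice: 3
  slowly: 4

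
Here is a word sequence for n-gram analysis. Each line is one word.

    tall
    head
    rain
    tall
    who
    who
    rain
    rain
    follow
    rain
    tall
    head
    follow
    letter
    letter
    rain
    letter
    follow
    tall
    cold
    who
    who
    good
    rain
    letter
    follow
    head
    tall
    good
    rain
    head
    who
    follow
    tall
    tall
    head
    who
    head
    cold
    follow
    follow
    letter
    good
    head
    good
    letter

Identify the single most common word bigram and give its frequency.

Bigram frequencies (highest first):
  tall head: 3
  rain tall: 2
  who who: 2
  follow letter: 2
  rain letter: 2
  letter follow: 2
  … (29 more, each ≤ 2)

"tall head", 3 times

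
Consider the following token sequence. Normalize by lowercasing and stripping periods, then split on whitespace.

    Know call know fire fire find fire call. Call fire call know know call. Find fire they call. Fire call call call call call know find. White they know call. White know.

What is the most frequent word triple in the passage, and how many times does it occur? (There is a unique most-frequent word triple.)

Trigram frequencies (highest first):
  call call call: 3
  fire call call: 2
  call fire call: 2
  know call know: 1
  call know fire: 1
  know fire fire: 1
  … (20 more, each ≤ 1)

"call call call", 3 times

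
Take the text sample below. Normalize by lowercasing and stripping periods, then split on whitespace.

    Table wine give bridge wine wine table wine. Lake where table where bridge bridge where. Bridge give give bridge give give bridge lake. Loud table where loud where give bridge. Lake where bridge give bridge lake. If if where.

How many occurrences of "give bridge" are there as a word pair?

5

Scanning the 38 overlapping bigram windows for "give bridge":
  position 3–4: give bridge
  position 18–19: give bridge
  position 21–22: give bridge
  position 29–30: give bridge
  position 34–35: give bridge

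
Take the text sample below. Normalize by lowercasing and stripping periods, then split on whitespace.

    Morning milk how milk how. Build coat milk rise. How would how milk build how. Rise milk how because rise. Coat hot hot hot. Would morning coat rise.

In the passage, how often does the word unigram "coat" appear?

3

Scanning the 28 tokens for "coat":
  position 7: coat
  position 21: coat
  position 27: coat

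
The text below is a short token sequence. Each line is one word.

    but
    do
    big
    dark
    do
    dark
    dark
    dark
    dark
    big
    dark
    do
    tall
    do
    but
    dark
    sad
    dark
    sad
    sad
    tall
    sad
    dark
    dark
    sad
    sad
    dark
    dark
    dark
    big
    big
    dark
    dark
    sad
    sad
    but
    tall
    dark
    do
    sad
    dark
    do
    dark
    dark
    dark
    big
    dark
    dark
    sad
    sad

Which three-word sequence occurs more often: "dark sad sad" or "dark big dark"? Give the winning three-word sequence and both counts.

"dark sad sad" (4 vs 2)

"dark sad sad": 4 occurrences
"dark big dark": 2 occurrences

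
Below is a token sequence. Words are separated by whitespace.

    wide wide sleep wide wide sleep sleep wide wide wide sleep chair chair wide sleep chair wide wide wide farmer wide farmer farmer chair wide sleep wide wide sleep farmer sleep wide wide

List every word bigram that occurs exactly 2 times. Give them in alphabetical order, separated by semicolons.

sleep chair; wide farmer

Bigram counts meeting the condition (exactly 2 times):
  sleep chair: 2
  wide farmer: 2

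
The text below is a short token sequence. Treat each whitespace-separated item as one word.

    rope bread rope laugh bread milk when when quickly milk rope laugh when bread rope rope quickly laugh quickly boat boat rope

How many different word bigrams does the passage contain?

22 tokens → 21 bigram windows in total.
Repeated bigrams (each contributes count−1 duplicates):
  bread rope: 2
  rope laugh: 2
2 duplicate windows → 21 − 2 = 19 distinct.

19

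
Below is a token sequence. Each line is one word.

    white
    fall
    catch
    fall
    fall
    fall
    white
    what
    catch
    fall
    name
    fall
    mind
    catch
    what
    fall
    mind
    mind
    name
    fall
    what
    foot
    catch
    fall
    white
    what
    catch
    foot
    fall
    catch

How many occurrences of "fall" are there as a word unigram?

Scanning the 30 tokens for "fall":
  position 2: fall
  position 4: fall
  position 5: fall
  position 6: fall
  position 10: fall
  position 12: fall
  position 16: fall
  position 20: fall
  position 24: fall
  position 29: fall

10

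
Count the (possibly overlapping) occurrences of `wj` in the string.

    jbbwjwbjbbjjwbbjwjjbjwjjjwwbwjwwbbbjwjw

Sliding a length-2 window over the 39 characters (38 positions):
  position 4–5: wj
  position 17–18: wj
  position 22–23: wj
  position 29–30: wj
  position 37–38: wj

5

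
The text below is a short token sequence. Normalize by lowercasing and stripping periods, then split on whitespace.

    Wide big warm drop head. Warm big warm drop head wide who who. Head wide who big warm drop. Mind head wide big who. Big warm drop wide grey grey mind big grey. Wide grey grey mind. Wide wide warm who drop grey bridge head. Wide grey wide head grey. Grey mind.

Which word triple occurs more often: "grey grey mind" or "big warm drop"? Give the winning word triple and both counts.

"grey grey mind": 3 occurrences
"big warm drop": 4 occurrences

"big warm drop" (4 vs 3)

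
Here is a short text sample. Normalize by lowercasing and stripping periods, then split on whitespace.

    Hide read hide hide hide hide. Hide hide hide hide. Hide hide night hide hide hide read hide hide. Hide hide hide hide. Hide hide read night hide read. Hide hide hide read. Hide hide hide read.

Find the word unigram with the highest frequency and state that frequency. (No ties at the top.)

"hide", 29 times

Unigram frequencies (highest first):
  hide: 29
  read: 6
  night: 2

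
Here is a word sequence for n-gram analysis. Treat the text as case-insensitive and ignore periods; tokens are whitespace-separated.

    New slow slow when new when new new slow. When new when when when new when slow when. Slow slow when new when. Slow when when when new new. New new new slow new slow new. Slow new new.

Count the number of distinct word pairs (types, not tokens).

9

39 tokens → 38 bigram windows in total.
Repeated bigrams (each contributes count−1 duplicates):
  new new: 6
  when new: 6
  new slow: 5
  slow when: 5
  new when: 4
  when when: 4
  slow new: 3
  when slow: 3
  … (1 more repeated)
29 duplicate windows → 38 − 29 = 9 distinct.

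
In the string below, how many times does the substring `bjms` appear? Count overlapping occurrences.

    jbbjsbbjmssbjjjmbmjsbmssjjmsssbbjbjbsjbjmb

1

Sliding a length-4 window over the 42 characters (39 positions):
  position 7–10: bjms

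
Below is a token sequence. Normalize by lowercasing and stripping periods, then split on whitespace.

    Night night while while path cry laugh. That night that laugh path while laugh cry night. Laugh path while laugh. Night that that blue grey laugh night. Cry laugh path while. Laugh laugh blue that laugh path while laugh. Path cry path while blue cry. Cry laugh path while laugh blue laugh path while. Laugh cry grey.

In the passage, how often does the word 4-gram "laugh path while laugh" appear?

Scanning the 54 overlapping 4-gram windows for "laugh path while laugh":
  position 11–14: laugh path while laugh
  position 17–20: laugh path while laugh
  position 29–32: laugh path while laugh
  position 36–39: laugh path while laugh
  position 47–50: laugh path while laugh
  position 52–55: laugh path while laugh

6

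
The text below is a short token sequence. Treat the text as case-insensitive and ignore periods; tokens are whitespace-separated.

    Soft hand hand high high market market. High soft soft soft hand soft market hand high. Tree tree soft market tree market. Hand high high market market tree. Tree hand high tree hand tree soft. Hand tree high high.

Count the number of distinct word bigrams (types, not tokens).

39 tokens → 38 bigram windows in total.
Repeated bigrams (each contributes count−1 duplicates):
  hand high: 4
  high high: 3
  soft hand: 3
  hand tree: 2
  high market: 2
  high tree: 2
  market hand: 2
  market market: 2
  … (6 more repeated)
18 duplicate windows → 38 − 18 = 20 distinct.

20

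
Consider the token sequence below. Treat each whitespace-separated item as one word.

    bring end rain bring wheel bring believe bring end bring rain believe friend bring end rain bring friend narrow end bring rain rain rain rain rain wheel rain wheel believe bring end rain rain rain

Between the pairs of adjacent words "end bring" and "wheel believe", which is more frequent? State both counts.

"end bring": 2 occurrences
"wheel believe": 1 occurrence

"end bring" (2 vs 1)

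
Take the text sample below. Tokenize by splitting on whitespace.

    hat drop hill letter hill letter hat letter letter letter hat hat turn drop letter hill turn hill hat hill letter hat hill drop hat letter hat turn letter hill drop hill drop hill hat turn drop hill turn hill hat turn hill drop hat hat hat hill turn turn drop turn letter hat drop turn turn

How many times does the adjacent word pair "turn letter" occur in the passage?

2

Scanning the 56 overlapping bigram windows for "turn letter":
  position 28–29: turn letter
  position 52–53: turn letter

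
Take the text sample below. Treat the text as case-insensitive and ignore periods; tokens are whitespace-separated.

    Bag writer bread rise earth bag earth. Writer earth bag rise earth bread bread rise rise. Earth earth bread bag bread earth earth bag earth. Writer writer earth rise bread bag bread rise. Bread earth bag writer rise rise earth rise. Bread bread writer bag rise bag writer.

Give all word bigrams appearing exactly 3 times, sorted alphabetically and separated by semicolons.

Bigram counts meeting the condition (exactly 3 times):
  bag writer: 3
  bread rise: 3
  rise bread: 3

bag writer; bread rise; rise bread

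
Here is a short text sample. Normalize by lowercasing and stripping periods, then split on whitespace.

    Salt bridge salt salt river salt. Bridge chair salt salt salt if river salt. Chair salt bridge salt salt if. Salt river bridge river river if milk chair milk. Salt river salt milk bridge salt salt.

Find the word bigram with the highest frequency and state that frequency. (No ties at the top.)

Bigram frequencies (highest first):
  salt salt: 5
  salt bridge: 3
  bridge salt: 3
  salt river: 3
  river salt: 3
  chair salt: 2
  … (15 more, each ≤ 2)

"salt salt", 5 times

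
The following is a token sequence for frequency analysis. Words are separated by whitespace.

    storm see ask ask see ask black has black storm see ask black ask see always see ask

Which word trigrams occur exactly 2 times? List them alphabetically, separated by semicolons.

see ask black; storm see ask

Trigram counts meeting the condition (exactly 2 times):
  see ask black: 2
  storm see ask: 2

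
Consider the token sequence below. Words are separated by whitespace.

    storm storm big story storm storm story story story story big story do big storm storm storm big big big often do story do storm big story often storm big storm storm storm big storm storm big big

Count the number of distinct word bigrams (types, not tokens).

38 tokens → 37 bigram windows in total.
Repeated bigrams (each contributes count−1 duplicates):
  storm storm: 7
  storm big: 6
  big big: 3
  big storm: 3
  big story: 3
  story story: 3
  story do: 2
20 duplicate windows → 37 − 20 = 17 distinct.

17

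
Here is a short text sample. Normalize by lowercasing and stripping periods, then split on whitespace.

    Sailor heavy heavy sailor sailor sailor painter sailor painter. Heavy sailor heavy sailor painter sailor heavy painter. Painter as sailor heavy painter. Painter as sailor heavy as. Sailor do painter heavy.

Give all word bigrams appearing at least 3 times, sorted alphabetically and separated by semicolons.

as sailor; heavy sailor; sailor heavy; sailor painter

Bigram counts meeting the condition (at least 3 times):
  as sailor: 3
  heavy sailor: 3
  sailor heavy: 5
  sailor painter: 3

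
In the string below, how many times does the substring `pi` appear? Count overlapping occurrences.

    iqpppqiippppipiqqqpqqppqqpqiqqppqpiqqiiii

Sliding a length-2 window over the 41 characters (40 positions):
  position 12–13: pi
  position 14–15: pi
  position 34–35: pi

3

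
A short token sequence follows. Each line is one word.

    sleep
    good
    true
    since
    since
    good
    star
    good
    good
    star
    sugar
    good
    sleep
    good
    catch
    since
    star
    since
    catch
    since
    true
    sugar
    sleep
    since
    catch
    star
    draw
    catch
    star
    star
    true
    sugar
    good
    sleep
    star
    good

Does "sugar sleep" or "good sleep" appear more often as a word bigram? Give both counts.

"good sleep" (2 vs 1)

"sugar sleep": 1 occurrence
"good sleep": 2 occurrences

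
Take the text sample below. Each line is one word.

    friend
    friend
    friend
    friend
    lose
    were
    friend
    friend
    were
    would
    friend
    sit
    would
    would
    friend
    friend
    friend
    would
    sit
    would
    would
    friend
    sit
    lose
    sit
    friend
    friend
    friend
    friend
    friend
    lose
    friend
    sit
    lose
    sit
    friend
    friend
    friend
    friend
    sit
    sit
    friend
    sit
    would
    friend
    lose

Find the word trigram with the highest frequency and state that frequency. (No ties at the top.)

"friend friend friend", 8 times

Trigram frequencies (highest first):
  friend friend friend: 8
  friend friend lose: 2
  would friend sit: 2
  friend sit would: 2
  sit would would: 2
  would would friend: 2
  … (22 more, each ≤ 2)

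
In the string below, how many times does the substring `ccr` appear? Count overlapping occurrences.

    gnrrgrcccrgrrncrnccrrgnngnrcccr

3

Sliding a length-3 window over the 31 characters (29 positions):
  position 8–10: ccr
  position 18–20: ccr
  position 29–31: ccr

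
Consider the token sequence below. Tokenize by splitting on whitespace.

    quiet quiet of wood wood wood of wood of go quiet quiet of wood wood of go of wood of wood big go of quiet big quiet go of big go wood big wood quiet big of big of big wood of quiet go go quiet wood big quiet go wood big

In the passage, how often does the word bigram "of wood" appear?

5

Scanning the 51 overlapping bigram windows for "of wood":
  position 3–4: of wood
  position 7–8: of wood
  position 13–14: of wood
  position 18–19: of wood
  position 20–21: of wood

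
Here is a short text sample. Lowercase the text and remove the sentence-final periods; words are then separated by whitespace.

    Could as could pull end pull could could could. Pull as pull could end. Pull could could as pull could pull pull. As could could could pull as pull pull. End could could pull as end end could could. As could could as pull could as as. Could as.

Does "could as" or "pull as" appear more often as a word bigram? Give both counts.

"could as": 6 occurrences
"pull as": 4 occurrences

"could as" (6 vs 4)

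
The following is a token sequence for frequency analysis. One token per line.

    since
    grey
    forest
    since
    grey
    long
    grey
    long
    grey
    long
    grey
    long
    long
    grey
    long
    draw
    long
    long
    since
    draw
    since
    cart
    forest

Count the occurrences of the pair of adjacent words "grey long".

5

Scanning the 22 overlapping bigram windows for "grey long":
  position 5–6: grey long
  position 7–8: grey long
  position 9–10: grey long
  position 11–12: grey long
  position 14–15: grey long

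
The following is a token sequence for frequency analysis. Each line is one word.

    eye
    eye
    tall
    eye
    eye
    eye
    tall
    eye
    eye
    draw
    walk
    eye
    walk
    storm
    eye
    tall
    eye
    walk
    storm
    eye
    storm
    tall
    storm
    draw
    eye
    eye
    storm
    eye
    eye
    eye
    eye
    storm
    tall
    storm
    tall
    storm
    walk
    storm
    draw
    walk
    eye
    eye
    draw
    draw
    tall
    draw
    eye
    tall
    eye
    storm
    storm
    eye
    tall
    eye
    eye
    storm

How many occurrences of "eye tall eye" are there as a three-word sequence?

Scanning the 54 overlapping trigram windows for "eye tall eye":
  position 2–4: eye tall eye
  position 6–8: eye tall eye
  position 15–17: eye tall eye
  position 47–49: eye tall eye
  position 52–54: eye tall eye

5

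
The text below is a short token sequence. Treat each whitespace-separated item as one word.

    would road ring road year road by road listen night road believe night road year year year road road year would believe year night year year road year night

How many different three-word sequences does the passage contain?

29 tokens → 27 trigram windows in total.
Repeated trigrams (each contributes count−1 duplicates):
  year year road: 2
1 duplicate windows → 27 − 1 = 26 distinct.

26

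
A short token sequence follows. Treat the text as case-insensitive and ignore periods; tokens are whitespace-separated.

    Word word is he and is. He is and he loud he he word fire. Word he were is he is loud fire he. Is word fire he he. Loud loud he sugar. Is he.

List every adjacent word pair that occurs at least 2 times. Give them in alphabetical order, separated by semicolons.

Bigram counts meeting the condition (at least 2 times):
  fire he: 2
  he he: 2
  he is: 3
  he loud: 2
  is he: 4
  loud he: 2
  word fire: 2

fire he; he he; he is; he loud; is he; loud he; word fire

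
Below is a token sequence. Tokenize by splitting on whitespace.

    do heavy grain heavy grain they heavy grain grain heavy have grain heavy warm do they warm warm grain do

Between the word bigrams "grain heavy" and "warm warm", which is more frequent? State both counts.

"grain heavy" (3 vs 1)

"grain heavy": 3 occurrences
"warm warm": 1 occurrence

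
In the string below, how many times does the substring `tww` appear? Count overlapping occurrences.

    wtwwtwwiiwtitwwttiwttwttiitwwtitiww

4

Sliding a length-3 window over the 35 characters (33 positions):
  position 2–4: tww
  position 5–7: tww
  position 13–15: tww
  position 27–29: tww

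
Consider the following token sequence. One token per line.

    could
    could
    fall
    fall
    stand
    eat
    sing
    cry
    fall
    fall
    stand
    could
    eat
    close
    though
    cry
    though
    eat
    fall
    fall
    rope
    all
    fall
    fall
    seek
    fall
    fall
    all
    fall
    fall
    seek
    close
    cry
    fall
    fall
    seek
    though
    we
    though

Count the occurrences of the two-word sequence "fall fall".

Scanning the 38 overlapping bigram windows for "fall fall":
  position 3–4: fall fall
  position 9–10: fall fall
  position 19–20: fall fall
  position 23–24: fall fall
  position 26–27: fall fall
  position 29–30: fall fall
  position 34–35: fall fall

7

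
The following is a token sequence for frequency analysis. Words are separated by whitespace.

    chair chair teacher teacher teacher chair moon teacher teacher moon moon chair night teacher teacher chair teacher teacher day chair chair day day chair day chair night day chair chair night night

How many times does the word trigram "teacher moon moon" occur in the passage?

1

Scanning the 30 overlapping trigram windows for "teacher moon moon":
  position 9–11: teacher moon moon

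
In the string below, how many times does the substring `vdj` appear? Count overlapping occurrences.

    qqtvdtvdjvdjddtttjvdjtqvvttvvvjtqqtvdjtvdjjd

Sliding a length-3 window over the 44 characters (42 positions):
  position 7–9: vdj
  position 10–12: vdj
  position 19–21: vdj
  position 36–38: vdj
  position 40–42: vdj

5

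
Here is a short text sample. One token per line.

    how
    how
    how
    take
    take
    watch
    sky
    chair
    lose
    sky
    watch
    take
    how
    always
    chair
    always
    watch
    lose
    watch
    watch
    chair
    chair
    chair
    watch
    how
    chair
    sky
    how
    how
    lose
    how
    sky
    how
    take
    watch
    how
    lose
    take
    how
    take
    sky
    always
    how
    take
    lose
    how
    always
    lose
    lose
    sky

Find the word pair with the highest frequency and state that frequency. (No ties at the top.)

"how take", 4 times

Bigram frequencies (highest first):
  how take: 4
  how how: 3
  take watch: 2
  lose sky: 2
  take how: 2
  how always: 2
  … (29 more, each ≤ 2)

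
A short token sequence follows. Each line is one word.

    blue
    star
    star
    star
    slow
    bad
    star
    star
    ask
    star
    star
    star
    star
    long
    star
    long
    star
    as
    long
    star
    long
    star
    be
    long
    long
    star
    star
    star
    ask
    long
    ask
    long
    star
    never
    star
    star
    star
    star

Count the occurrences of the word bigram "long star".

Scanning the 37 overlapping bigram windows for "long star":
  position 14–15: long star
  position 16–17: long star
  position 19–20: long star
  position 21–22: long star
  position 25–26: long star
  position 32–33: long star

6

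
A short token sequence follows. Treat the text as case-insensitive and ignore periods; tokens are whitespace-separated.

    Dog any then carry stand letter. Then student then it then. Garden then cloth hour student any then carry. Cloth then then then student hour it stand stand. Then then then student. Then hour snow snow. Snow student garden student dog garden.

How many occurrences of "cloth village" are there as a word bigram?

0

Scanning the 41 overlapping bigram windows for "cloth village":
  (none found)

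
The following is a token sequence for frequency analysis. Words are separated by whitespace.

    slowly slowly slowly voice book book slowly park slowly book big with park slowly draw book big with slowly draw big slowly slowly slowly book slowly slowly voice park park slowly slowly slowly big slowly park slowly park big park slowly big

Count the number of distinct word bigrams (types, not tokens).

42 tokens → 41 bigram windows in total.
Repeated bigrams (each contributes count−1 duplicates):
  slowly slowly: 7
  park slowly: 5
  slowly park: 3
  big slowly: 2
  big with: 2
  book big: 2
  book slowly: 2
  slowly big: 2
  … (3 more repeated)
20 duplicate windows → 41 − 20 = 21 distinct.

21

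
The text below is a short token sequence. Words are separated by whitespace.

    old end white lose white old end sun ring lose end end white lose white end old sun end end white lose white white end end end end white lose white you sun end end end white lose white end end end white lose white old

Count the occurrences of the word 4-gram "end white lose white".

Scanning the 43 overlapping 4-gram windows for "end white lose white":
  position 2–5: end white lose white
  position 12–15: end white lose white
  position 20–23: end white lose white
  position 28–31: end white lose white
  position 36–39: end white lose white
  position 42–45: end white lose white

6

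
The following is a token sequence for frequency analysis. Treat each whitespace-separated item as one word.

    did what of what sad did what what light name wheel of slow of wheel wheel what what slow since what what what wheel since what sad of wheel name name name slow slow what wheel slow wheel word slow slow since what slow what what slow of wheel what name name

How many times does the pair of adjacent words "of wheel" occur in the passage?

Scanning the 51 overlapping bigram windows for "of wheel":
  position 14–15: of wheel
  position 28–29: of wheel
  position 48–49: of wheel

3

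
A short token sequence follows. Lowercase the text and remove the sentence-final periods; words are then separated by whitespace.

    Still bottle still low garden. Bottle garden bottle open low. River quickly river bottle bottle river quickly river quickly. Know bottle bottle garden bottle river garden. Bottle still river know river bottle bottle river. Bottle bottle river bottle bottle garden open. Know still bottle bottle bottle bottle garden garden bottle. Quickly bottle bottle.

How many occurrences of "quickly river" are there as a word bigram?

Scanning the 52 overlapping bigram windows for "quickly river":
  position 12–13: quickly river
  position 17–18: quickly river

2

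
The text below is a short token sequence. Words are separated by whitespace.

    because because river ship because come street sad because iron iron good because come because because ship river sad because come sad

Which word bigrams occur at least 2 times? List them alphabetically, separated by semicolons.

Bigram counts meeting the condition (at least 2 times):
  because because: 2
  because come: 3
  sad because: 2

because because; because come; sad because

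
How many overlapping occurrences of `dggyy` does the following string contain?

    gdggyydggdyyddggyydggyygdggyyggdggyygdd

5

Sliding a length-5 window over the 39 characters (35 positions):
  position 2–6: dggyy
  position 14–18: dggyy
  position 19–23: dggyy
  position 25–29: dggyy
  position 32–36: dggyy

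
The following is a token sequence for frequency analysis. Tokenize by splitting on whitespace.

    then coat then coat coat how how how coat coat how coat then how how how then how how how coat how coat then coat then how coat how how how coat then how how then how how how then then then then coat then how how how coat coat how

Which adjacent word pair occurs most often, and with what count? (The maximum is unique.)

Bigram frequencies (highest first):
  how how: 13
  how coat: 7
  coat then: 6
  then how: 6
  coat how: 5
  then coat: 4
  … (3 more, each ≤ 3)

"how how", 13 times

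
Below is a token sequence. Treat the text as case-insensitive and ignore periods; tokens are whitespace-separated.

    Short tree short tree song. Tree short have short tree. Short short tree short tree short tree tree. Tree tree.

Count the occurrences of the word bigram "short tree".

Scanning the 19 overlapping bigram windows for "short tree":
  position 1–2: short tree
  position 3–4: short tree
  position 9–10: short tree
  position 12–13: short tree
  position 14–15: short tree
  position 16–17: short tree

6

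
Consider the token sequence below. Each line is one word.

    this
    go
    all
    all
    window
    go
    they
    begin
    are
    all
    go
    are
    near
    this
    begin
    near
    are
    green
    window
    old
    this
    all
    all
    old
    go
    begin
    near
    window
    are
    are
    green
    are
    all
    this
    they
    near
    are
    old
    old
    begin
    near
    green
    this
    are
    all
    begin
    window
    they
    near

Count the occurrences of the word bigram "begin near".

Scanning the 48 overlapping bigram windows for "begin near":
  position 15–16: begin near
  position 26–27: begin near
  position 40–41: begin near

3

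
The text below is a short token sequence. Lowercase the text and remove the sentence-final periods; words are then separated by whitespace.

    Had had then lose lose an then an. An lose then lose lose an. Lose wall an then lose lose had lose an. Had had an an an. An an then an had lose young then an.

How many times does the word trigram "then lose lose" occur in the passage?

Scanning the 35 overlapping trigram windows for "then lose lose":
  position 3–5: then lose lose
  position 11–13: then lose lose
  position 18–20: then lose lose

3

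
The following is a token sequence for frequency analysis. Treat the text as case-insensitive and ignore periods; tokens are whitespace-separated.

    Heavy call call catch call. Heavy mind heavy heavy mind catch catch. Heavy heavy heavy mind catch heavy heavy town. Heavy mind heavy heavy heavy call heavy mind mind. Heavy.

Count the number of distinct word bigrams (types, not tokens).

14

30 tokens → 29 bigram windows in total.
Repeated bigrams (each contributes count−1 duplicates):
  heavy heavy: 6
  heavy mind: 5
  mind heavy: 3
  call heavy: 2
  catch heavy: 2
  heavy call: 2
  mind catch: 2
15 duplicate windows → 29 − 15 = 14 distinct.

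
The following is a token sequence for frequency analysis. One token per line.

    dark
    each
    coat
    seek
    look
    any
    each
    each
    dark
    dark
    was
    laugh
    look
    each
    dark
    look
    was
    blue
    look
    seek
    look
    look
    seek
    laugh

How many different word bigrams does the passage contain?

20

24 tokens → 23 bigram windows in total.
Repeated bigrams (each contributes count−1 duplicates):
  each dark: 2
  look seek: 2
  seek look: 2
3 duplicate windows → 23 − 3 = 20 distinct.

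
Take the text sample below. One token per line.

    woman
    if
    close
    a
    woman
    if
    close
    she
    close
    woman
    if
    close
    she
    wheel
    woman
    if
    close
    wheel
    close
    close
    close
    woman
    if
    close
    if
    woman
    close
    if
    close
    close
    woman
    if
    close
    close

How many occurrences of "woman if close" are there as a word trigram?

6

Scanning the 32 overlapping trigram windows for "woman if close":
  position 1–3: woman if close
  position 5–7: woman if close
  position 10–12: woman if close
  position 15–17: woman if close
  position 22–24: woman if close
  position 31–33: woman if close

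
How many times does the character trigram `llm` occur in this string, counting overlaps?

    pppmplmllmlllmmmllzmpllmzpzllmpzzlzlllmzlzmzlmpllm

6

Sliding a length-3 window over the 50 characters (48 positions):
  position 8–10: llm
  position 12–14: llm
  position 22–24: llm
  position 28–30: llm
  position 37–39: llm
  position 48–50: llm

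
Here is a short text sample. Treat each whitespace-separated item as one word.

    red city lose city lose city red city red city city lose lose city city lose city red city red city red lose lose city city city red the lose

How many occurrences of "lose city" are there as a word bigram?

5

Scanning the 29 overlapping bigram windows for "lose city":
  position 3–4: lose city
  position 5–6: lose city
  position 13–14: lose city
  position 16–17: lose city
  position 24–25: lose city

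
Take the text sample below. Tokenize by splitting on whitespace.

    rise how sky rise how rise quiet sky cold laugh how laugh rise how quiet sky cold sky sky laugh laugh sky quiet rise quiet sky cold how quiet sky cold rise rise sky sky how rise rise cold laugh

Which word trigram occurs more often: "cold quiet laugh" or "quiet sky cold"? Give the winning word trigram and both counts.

"cold quiet laugh": 0 occurrences
"quiet sky cold": 4 occurrences

"quiet sky cold" (4 vs 0)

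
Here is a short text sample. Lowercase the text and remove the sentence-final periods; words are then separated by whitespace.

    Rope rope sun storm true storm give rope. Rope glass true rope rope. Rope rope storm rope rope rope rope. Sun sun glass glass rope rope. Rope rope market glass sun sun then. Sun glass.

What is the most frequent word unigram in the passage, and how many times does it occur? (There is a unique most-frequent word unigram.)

Unigram frequencies (highest first):
  rope: 16
  sun: 6
  glass: 5
  storm: 3
  true: 2
  give: 1
  … (2 more, each ≤ 1)

"rope", 16 times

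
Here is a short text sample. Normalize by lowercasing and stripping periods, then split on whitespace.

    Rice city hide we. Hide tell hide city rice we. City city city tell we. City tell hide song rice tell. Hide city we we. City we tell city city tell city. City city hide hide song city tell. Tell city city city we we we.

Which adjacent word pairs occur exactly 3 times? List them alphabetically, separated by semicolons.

Bigram counts meeting the condition (exactly 3 times):
  city we: 3
  tell city: 3
  tell hide: 3
  we city: 3
  we we: 3

city we; tell city; tell hide; we city; we we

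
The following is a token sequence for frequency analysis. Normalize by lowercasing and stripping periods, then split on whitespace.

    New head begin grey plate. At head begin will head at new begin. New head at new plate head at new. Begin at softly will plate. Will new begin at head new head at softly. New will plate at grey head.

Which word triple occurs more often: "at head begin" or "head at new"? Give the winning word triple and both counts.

"at head begin": 1 occurrence
"head at new": 3 occurrences

"head at new" (3 vs 1)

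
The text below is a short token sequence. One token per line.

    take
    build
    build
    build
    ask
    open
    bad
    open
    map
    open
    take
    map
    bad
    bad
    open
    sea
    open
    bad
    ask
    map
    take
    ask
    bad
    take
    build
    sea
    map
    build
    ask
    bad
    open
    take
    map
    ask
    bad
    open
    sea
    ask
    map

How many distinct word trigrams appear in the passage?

34

39 tokens → 37 trigram windows in total.
Repeated trigrams (each contributes count−1 duplicates):
  ask bad open: 2
  bad open sea: 2
  open take map: 2
3 duplicate windows → 37 − 3 = 34 distinct.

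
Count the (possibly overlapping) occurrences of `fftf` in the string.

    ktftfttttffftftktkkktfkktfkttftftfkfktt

1

Sliding a length-4 window over the 39 characters (36 positions):
  position 11–14: fftf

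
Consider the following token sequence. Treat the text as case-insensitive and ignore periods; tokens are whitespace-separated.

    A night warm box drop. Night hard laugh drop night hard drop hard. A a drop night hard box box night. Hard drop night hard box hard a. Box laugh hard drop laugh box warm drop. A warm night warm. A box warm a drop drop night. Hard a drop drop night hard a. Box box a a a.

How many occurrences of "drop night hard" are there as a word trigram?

Scanning the 57 overlapping trigram windows for "drop night hard":
  position 5–7: drop night hard
  position 9–11: drop night hard
  position 16–18: drop night hard
  position 23–25: drop night hard
  position 46–48: drop night hard
  position 51–53: drop night hard

6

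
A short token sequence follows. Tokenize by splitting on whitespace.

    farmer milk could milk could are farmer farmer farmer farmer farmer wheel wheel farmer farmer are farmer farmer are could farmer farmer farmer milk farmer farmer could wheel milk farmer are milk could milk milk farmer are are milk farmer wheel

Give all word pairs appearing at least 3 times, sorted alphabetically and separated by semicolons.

farmer are; farmer farmer; milk could; milk farmer

Bigram counts meeting the condition (at least 3 times):
  farmer are: 4
  farmer farmer: 9
  milk could: 3
  milk farmer: 4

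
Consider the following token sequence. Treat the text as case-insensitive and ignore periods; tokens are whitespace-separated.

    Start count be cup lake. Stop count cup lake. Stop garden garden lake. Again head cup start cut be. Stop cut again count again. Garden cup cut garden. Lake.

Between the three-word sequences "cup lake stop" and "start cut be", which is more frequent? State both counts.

"cup lake stop" (2 vs 1)

"cup lake stop": 2 occurrences
"start cut be": 1 occurrence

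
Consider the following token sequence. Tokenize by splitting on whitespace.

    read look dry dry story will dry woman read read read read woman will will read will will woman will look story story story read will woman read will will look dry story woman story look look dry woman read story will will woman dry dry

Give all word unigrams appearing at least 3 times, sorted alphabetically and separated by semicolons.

Unigram counts meeting the condition (at least 3 times):
  dry: 7
  look: 5
  read: 9
  story: 7
  will: 11
  woman: 7

dry; look; read; story; will; woman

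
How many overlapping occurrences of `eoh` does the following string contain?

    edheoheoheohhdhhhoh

Sliding a length-3 window over the 19 characters (17 positions):
  position 4–6: eoh
  position 7–9: eoh
  position 10–12: eoh

3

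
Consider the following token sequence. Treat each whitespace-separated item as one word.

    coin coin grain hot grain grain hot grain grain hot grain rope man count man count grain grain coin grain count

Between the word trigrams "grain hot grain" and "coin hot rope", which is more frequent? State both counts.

"grain hot grain" (3 vs 0)

"grain hot grain": 3 occurrences
"coin hot rope": 0 occurrences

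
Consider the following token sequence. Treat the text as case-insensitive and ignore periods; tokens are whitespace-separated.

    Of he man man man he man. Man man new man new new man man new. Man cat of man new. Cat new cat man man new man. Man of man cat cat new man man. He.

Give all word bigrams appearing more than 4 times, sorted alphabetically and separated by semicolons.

man man; man new; new man

Bigram counts meeting the condition (more than 4 times):
  man man: 8
  man new: 5
  new man: 5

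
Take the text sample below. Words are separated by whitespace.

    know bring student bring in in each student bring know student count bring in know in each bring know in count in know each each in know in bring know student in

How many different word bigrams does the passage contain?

21

32 tokens → 31 bigram windows in total.
Repeated bigrams (each contributes count−1 duplicates):
  bring know: 3
  in know: 3
  know in: 3
  bring in: 2
  in each: 2
  know student: 2
  student bring: 2
10 duplicate windows → 31 − 10 = 21 distinct.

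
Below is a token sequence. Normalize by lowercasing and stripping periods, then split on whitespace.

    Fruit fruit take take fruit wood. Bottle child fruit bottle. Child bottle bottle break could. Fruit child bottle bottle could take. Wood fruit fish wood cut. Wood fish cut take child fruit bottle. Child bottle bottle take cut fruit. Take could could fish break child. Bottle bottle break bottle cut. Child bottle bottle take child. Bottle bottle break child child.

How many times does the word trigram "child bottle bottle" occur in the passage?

Scanning the 58 overlapping trigram windows for "child bottle bottle":
  position 11–13: child bottle bottle
  position 17–19: child bottle bottle
  position 34–36: child bottle bottle
  position 45–47: child bottle bottle
  position 51–53: child bottle bottle
  position 55–57: child bottle bottle

6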